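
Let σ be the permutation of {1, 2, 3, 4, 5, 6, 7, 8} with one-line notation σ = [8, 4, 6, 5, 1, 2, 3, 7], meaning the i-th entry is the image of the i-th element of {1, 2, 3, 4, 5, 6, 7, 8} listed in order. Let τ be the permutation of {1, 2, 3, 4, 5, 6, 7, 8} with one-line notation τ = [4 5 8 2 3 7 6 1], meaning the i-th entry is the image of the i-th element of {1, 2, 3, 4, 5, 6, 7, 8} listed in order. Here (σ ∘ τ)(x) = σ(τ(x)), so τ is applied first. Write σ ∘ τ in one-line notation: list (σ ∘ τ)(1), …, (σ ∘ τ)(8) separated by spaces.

5 1 7 4 6 3 2 8

(σ ∘ τ)(x) = σ(τ(x)). Computing each image: σ(τ(1)) = σ(4) = 5, σ(τ(2)) = σ(5) = 1, σ(τ(3)) = σ(8) = 7, σ(τ(4)) = σ(2) = 4, σ(τ(5)) = σ(3) = 6, σ(τ(6)) = σ(7) = 3, σ(τ(7)) = σ(6) = 2, σ(τ(8)) = σ(1) = 8.
Hence σ ∘ τ = [5 1 7 4 6 3 2 8].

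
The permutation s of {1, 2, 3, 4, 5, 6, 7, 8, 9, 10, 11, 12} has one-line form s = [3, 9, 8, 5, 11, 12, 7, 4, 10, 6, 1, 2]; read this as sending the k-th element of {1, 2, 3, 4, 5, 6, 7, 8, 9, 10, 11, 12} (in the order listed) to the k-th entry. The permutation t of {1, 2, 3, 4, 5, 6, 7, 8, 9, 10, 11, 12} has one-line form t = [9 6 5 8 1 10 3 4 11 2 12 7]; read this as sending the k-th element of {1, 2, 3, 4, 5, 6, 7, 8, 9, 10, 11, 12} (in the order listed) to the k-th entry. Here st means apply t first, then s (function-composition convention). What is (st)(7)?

8

First apply t: t(7) = 3, then s(3) = 8. Thus (st)(7) = 8.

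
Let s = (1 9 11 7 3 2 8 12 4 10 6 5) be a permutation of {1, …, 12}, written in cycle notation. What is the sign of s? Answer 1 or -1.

The cycle lengths are 12.
A cycle is odd iff its length is even; s has 1 even-length cycle, so sgn(s) = (−1)^1 and s is odd.

-1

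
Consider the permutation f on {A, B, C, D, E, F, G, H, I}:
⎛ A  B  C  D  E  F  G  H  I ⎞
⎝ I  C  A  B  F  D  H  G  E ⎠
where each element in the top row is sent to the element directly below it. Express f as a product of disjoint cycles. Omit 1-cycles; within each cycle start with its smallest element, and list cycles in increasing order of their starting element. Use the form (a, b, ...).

From A: A → I → E → F → D → B → C → A, closing the cycle (A, I, E, F, D, B, C).
Continuing from each remaining unvisited element yields (A, I, E, F, D, B, C)(G, H).

(A, I, E, F, D, B, C)(G, H)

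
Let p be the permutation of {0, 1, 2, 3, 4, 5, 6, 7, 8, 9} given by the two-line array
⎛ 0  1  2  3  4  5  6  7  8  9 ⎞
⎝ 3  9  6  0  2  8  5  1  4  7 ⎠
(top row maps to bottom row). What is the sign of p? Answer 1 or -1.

In disjoint-cycle form the cycle lengths are 5, 3, 2.
A cycle is odd iff its length is even; p has 1 even-length cycle, so sgn(p) = (−1)^1 and p is odd.

-1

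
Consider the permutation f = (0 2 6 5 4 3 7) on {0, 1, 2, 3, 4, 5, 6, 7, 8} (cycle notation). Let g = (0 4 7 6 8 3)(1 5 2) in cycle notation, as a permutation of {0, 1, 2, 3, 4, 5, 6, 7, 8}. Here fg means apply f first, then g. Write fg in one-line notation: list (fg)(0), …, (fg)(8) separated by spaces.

(fg)(x) = g(f(x)). Computing each image: g(f(0)) = g(2) = 1, g(f(1)) = g(1) = 5, g(f(2)) = g(6) = 8, g(f(3)) = g(7) = 6, g(f(4)) = g(3) = 0, g(f(5)) = g(4) = 7, g(f(6)) = g(5) = 2, g(f(7)) = g(0) = 4, g(f(8)) = g(8) = 3.
Hence fg = [1 5 8 6 0 7 2 4 3].

1 5 8 6 0 7 2 4 3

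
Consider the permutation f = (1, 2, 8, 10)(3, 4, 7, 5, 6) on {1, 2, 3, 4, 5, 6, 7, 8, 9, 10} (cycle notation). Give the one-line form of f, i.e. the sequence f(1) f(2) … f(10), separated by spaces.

2 8 4 7 6 3 5 10 9 1

Reading each image from the cycles: 1↦2, 2↦8, 3↦4, 4↦7, 5↦6, 6↦3, 7↦5, 8↦10, 9↦9, 10↦1.
Listing these in domain order gives 2 8 4 7 6 3 5 10 9 1.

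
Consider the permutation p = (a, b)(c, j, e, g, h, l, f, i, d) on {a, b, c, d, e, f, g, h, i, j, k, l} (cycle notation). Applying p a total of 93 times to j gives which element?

j lies in the 9-cycle (c, j, e, g, h, l, f, i, d).
Powers repeat with period 9 on this cycle, and 93 mod 9 = 3, so p^93(j) = p^3(j).
Advancing 3 steps from j: j → e → g → h.

h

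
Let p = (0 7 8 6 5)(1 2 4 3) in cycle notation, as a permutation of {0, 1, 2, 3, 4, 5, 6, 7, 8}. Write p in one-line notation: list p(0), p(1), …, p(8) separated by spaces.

7 2 4 1 3 0 5 8 6

Reading each image from the cycles: 0↦7, 1↦2, 2↦4, 3↦1, 4↦3, 5↦0, 6↦5, 7↦8, 8↦6.
Listing these in domain order gives 7 2 4 1 3 0 5 8 6.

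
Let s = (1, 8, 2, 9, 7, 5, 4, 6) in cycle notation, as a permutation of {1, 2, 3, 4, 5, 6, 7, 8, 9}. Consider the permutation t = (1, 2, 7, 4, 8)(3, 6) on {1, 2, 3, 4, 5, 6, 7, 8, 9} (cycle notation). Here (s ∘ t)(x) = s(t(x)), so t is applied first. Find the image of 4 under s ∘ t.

2

t(4) = 8, then s(8) = 2; composing gives (s ∘ t)(4) = 2.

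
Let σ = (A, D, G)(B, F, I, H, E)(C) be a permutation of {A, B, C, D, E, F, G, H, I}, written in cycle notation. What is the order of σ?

15

The cycle type of σ is (5, 3, 1).
The order of σ is the least common multiple of its cycle lengths: lcm(5, 3) = 15.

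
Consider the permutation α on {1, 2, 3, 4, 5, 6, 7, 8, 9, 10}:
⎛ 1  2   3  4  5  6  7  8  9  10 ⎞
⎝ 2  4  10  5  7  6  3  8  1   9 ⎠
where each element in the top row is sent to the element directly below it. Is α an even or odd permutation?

In disjoint-cycle form the cycle lengths are 8, 1, 1.
A cycle is odd iff its length is even; α has 1 even-length cycle, so sgn(α) = (−1)^1 and α is odd.

odd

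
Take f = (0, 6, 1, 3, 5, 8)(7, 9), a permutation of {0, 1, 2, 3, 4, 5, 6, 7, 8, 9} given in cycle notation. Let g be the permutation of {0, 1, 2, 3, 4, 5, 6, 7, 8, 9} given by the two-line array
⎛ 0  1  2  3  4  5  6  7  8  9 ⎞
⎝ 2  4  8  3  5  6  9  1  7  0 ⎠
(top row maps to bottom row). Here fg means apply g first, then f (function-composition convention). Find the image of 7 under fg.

3

(fg)(7) = f(g(7)). g(7) = 1, then f(1) = 3. So (fg)(7) = 3.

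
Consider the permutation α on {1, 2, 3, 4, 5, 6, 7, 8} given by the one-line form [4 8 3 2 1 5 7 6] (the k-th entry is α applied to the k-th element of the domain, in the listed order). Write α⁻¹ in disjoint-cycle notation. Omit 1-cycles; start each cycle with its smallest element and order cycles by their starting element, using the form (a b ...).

The cycle decomposition of α is (1 4 2 8 6 5).
Reversing each cycle (and rotating so the smallest element leads) gives α⁻¹ = (1 5 6 8 2 4).

(1 5 6 8 2 4)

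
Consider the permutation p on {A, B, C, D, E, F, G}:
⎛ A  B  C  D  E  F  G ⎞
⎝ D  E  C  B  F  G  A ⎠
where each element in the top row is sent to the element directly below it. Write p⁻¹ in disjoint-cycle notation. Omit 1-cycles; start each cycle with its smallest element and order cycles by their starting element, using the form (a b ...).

(A G F E B D)

The cycle decomposition of p is (A D B E F G).
The inverse reverses every cycle; in canonical form, p⁻¹ = (A G F E B D).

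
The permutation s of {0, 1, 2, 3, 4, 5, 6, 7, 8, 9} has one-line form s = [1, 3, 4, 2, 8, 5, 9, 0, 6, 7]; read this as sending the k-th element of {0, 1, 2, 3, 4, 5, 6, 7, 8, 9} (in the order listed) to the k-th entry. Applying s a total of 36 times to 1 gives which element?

Tracing 1 → 3 → … returns to 1 after 9 steps, so 1 lies in a 9-cycle (0 1 3 2 4 8 6 9 7).
On a 9-cycle, s^9 is the identity, so s^36 = s^0 there (36 ≡ 0 mod 9).
So s^36(1) = 1.

1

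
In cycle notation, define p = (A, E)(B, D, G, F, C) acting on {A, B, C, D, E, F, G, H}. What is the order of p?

The disjoint cycles have lengths 5, 2, 1.
The order is lcm(5, 2) = 10.

10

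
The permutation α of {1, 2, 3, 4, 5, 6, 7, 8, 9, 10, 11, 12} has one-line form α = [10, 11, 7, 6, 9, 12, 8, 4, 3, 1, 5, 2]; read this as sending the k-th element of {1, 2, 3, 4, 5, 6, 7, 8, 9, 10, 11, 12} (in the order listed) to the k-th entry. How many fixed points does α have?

0

No element satisfies α(x) = x, so there are 0 fixed points.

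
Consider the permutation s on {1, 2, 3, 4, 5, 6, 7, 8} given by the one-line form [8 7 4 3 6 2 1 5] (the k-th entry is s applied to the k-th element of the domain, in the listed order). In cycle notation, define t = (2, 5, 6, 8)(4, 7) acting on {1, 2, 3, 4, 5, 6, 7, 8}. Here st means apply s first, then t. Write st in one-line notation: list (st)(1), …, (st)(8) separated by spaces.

(st)(x) = t(s(x)). Computing each image: t(s(1)) = t(8) = 2, t(s(2)) = t(7) = 4, t(s(3)) = t(4) = 7, t(s(4)) = t(3) = 3, t(s(5)) = t(6) = 8, t(s(6)) = t(2) = 5, t(s(7)) = t(1) = 1, t(s(8)) = t(5) = 6.
Hence st = [2 4 7 3 8 5 1 6].

2 4 7 3 8 5 1 6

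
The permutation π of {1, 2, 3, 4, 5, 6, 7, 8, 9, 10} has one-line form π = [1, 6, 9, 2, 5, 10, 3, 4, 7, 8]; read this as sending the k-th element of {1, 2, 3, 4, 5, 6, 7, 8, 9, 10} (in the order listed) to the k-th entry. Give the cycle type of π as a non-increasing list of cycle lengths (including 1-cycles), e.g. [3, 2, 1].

[5, 3, 1, 1]

The disjoint cycles are (1)(2, 6, 10, 8, 4)(3, 9, 7)(5), with lengths 5, 3, 1, 1 in non-increasing order.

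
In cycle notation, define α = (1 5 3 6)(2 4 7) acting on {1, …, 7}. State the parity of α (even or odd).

odd

The cycle lengths are 4, 3.
A cycle is odd iff its length is even; α has 1 even-length cycle, so sgn(α) = (−1)^1 and α is odd.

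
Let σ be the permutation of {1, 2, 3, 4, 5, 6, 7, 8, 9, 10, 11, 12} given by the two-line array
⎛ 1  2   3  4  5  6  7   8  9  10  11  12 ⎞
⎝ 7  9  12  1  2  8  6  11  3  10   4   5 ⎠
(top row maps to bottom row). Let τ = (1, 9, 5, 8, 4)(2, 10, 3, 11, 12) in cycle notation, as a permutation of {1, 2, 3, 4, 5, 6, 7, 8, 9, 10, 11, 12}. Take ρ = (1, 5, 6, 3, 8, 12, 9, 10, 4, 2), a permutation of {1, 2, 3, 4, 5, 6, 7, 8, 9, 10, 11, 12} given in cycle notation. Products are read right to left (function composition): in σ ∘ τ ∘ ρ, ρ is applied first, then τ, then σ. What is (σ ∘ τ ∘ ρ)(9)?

12

Chase 9: ρ(9) = 10; τ(10) = 3; σ(3) = 12. Hence (σ ∘ τ ∘ ρ)(9) = 12.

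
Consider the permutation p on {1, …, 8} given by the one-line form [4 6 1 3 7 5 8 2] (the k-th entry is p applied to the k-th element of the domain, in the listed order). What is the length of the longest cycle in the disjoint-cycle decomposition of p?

Decomposing into disjoint cycles gives (1, 4, 3)(2, 6, 5, 7, 8); the longest has length 5.

5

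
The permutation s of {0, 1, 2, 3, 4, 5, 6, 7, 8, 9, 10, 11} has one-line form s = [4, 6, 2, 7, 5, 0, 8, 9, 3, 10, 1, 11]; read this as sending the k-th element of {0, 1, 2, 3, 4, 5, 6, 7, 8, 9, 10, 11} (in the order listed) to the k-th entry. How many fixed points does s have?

2

The fixed points (elements with s(x) = x) are {2, 11}, so there are 2.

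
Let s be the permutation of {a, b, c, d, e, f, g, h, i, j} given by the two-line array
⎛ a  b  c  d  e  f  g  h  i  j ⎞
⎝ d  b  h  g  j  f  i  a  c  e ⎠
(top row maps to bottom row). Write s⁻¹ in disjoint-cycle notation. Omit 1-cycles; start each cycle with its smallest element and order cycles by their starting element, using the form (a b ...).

(a h c i g d)(e j)

The cycle decomposition of s is (a d g i c h)(e j).
The inverse reverses every cycle; in canonical form, s⁻¹ = (a h c i g d)(e j).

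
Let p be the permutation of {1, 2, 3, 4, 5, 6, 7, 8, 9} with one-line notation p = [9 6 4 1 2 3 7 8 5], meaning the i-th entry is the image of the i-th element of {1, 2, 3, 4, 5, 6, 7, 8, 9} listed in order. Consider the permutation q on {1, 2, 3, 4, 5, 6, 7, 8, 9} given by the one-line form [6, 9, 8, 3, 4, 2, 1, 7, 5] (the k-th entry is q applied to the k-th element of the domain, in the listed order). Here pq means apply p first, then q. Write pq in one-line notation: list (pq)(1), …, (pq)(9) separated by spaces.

Chase each element through p then q: 1 → 9 → 5; 2 → 6 → 2; 3 → 4 → 3; 4 → 1 → 6; 5 → 2 → 9; 6 → 3 → 8; 7 → 7 → 1; 8 → 8 → 7; 9 → 5 → 4.
So pq in one-line form is 5 2 3 6 9 8 1 7 4.

5 2 3 6 9 8 1 7 4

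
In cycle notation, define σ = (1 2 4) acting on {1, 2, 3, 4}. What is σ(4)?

1

4 appears in (1 2 4); the next entry (wrapping around) is 1.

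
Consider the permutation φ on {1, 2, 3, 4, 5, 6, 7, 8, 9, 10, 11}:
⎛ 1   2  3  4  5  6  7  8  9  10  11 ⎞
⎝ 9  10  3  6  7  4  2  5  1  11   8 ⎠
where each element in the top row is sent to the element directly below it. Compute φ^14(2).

Tracing 2 → 10 → … returns to 2 after 6 steps, so 2 lies in a 6-cycle (2 10 11 8 5 7).
Since the cycle has length 6, φ^14 acts on it the same as φ^2 (14 mod 6 = 2).
Advancing 2 steps from 2: 2 → 10 → 11.

11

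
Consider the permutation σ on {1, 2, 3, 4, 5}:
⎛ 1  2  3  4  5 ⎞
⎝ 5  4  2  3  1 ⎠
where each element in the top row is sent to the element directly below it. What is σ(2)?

The entry below 2 in the array is 4, so σ(2) = 4.

4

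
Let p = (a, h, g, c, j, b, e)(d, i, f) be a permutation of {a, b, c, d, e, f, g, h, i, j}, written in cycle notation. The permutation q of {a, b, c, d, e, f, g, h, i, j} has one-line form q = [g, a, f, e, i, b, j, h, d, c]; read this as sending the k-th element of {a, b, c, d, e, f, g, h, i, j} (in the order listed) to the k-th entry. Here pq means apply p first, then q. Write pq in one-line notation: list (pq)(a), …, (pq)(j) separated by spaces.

h i c d g e f j b a

Chase each element through p then q: a → h → h; b → e → i; c → j → c; d → i → d; e → a → g; f → d → e; g → c → f; h → g → j; i → f → b; j → b → a.
So pq in one-line form is h i c d g e f j b a.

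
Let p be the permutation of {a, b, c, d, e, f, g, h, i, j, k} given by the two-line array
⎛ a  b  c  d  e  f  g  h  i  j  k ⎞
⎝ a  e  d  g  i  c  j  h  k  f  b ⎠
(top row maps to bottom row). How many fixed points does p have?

2

The fixed points (elements with p(x) = x) are {a, h}, so there are 2.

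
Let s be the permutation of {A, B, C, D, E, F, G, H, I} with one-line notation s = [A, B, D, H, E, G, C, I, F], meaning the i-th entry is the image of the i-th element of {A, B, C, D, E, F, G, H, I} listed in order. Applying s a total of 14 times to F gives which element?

Tracing F → G → … returns to F after 6 steps, so F lies in a 6-cycle (C, D, H, I, F, G).
Powers repeat with period 6 on this cycle, and 14 mod 6 = 2, so s^14(F) = s^2(F).
Advancing 2 steps from F: F → G → C.

C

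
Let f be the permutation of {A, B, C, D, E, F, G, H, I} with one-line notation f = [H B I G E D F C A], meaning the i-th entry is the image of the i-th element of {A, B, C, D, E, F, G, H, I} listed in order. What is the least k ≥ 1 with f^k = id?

Writing f as disjoint cycles, the cycle lengths are 4, 3, 1, 1.
The order is lcm(4, 3) = 12.

12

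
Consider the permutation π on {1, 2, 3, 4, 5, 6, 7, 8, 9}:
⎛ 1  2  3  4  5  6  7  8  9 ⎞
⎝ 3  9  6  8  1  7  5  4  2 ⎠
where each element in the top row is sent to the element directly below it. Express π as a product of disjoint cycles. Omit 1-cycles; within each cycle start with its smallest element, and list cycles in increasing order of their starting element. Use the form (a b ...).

(1 3 6 7 5)(2 9)(4 8)

Start at 1 and follow images: 1 → 3 → 6 → 7 → 5 → 1, giving the cycle (1 3 6 7 5).
Continuing from each remaining unvisited element yields (1 3 6 7 5)(2 9)(4 8).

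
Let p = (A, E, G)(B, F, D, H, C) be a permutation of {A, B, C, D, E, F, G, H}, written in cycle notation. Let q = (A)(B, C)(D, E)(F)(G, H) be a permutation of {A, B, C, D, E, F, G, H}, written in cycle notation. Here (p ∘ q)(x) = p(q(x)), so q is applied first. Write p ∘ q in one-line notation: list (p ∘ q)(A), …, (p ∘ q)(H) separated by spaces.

E B F G H D C A

(p ∘ q)(x) = p(q(x)). Computing each image: p(q(A)) = p(A) = E, p(q(B)) = p(C) = B, p(q(C)) = p(B) = F, p(q(D)) = p(E) = G, p(q(E)) = p(D) = H, p(q(F)) = p(F) = D, p(q(G)) = p(H) = C, p(q(H)) = p(G) = A.
Hence p ∘ q = [E B F G H D C A].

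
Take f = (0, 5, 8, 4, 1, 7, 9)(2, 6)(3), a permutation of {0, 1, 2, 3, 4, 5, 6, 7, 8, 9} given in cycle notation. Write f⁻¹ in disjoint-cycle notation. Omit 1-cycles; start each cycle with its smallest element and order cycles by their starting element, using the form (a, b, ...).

If f sends a → b within a cycle, f⁻¹ sends b → a; equivalently, reverse each cycle.
Reversing each cycle of f and rotating so the smallest element leads gives (0, 9, 7, 1, 4, 8, 5)(2, 6).

(0, 9, 7, 1, 4, 8, 5)(2, 6)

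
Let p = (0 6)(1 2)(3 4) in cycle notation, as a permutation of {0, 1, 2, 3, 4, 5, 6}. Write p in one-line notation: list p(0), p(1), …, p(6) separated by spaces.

Each element maps to the next entry in its cycle (wrapping to the front): 0→6, 1→2, 2→1, 3→4, 4→3, 5→5, 6→0.
So the one-line form is 6 2 1 4 3 5 0.

6 2 1 4 3 5 0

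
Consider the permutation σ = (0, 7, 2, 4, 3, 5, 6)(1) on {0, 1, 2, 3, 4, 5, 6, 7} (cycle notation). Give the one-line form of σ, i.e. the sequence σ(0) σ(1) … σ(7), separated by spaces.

Image by image: 0↦7, 1↦1, 2↦4, 3↦5, 4↦3, 5↦6, 6↦0, 7↦2.
Listing these in domain order gives 7 1 4 5 3 6 0 2.

7 1 4 5 3 6 0 2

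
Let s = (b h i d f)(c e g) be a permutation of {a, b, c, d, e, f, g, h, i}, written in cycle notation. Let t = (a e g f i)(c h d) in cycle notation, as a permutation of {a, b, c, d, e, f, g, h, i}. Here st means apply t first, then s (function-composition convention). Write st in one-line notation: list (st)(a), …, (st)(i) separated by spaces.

g h i e c d b f a

Chase each element through t then s: a → e → g; b → b → h; c → h → i; d → c → e; e → g → c; f → i → d; g → f → b; h → d → f; i → a → a.
Collecting the images, st = [g h i e c d b f a].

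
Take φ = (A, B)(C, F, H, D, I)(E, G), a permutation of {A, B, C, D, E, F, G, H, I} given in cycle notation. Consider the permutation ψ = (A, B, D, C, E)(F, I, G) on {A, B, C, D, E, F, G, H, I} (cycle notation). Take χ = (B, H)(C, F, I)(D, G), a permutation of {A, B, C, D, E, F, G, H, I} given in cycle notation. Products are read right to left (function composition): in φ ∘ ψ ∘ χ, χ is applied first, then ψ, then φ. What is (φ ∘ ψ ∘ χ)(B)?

D

(φ ∘ ψ ∘ χ)(B) = φ(ψ(χ(B))). χ(B) = H, then ψ(H) = H, then φ(H) = D, so the result is D.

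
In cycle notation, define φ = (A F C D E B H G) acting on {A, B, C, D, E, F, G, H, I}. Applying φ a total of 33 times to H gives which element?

G

H lies in the 8-cycle (A F C D E B H G).
Since the cycle has length 8, φ^33 acts on it the same as φ^1 (33 mod 8 = 1).
Advancing 1 step from H: H → G.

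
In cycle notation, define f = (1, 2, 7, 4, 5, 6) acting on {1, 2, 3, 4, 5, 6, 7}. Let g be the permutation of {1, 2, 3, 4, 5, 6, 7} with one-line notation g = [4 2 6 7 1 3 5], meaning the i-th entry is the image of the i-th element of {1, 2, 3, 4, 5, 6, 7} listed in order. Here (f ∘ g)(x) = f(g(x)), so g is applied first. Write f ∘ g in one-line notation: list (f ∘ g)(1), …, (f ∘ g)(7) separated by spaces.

5 7 1 4 2 3 6

For each element, apply g then f: 1 → 4 → 5; 2 → 2 → 7; 3 → 6 → 1; 4 → 7 → 4; 5 → 1 → 2; 6 → 3 → 3; 7 → 5 → 6.
Collecting the images, f ∘ g = [5 7 1 4 2 3 6].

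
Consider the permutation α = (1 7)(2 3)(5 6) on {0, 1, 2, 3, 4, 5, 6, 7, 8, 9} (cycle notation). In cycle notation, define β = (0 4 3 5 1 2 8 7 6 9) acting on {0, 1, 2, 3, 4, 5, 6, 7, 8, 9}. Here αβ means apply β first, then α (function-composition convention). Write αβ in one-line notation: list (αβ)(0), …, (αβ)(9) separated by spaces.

(αβ)(x) = α(β(x)). Computing each image: α(β(0)) = α(4) = 4, α(β(1)) = α(2) = 3, α(β(2)) = α(8) = 8, α(β(3)) = α(5) = 6, α(β(4)) = α(3) = 2, α(β(5)) = α(1) = 7, α(β(6)) = α(9) = 9, α(β(7)) = α(6) = 5, α(β(8)) = α(7) = 1, α(β(9)) = α(0) = 0.
Hence αβ = [4 3 8 6 2 7 9 5 1 0].

4 3 8 6 2 7 9 5 1 0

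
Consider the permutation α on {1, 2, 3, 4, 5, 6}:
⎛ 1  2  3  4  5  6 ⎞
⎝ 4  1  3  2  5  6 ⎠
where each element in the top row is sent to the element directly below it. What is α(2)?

1

The entry below 2 in the array is 1, so α(2) = 1.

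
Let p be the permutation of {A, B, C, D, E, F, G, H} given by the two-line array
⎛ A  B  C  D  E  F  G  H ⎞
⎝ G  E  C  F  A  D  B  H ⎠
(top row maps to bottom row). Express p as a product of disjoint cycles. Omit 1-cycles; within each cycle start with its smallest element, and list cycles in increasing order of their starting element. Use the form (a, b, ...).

(A, G, B, E)(D, F)

Start at A and follow images: A → G → B → E → A, giving the cycle (A, G, B, E).
Repeating from the next unused element and collecting all non-trivial cycles gives (A, G, B, E)(D, F).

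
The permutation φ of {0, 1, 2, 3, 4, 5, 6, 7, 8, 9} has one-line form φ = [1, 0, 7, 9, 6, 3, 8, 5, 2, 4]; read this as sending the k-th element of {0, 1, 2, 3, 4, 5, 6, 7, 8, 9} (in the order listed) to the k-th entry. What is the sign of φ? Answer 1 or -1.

1

In disjoint-cycle form the cycle lengths are 8, 2.
A cycle of length ℓ contributes ℓ−1 transpositions, so φ is a product of 7 + 1 = 8 transpositions — even.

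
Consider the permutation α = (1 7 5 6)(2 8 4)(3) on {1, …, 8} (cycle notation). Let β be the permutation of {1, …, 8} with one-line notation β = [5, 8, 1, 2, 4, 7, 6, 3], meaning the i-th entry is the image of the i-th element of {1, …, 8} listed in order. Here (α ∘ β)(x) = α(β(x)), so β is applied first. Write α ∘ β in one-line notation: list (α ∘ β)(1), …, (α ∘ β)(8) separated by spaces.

6 4 7 8 2 5 1 3

For each element, apply β then α: 1 → 5 → 6; 2 → 8 → 4; 3 → 1 → 7; 4 → 2 → 8; 5 → 4 → 2; 6 → 7 → 5; 7 → 6 → 1; 8 → 3 → 3.
Collecting the images, α ∘ β = [6 4 7 8 2 5 1 3].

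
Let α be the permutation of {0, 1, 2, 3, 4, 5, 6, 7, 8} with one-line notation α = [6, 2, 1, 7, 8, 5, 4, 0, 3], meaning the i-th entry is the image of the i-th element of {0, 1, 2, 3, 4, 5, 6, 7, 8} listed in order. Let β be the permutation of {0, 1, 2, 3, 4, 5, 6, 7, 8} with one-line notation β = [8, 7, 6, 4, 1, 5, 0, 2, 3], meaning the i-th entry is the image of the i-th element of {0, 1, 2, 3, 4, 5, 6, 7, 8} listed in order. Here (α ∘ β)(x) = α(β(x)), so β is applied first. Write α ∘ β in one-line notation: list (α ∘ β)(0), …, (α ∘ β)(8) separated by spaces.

(α ∘ β)(x) = α(β(x)). Computing each image: α(β(0)) = α(8) = 3, α(β(1)) = α(7) = 0, α(β(2)) = α(6) = 4, α(β(3)) = α(4) = 8, α(β(4)) = α(1) = 2, α(β(5)) = α(5) = 5, α(β(6)) = α(0) = 6, α(β(7)) = α(2) = 1, α(β(8)) = α(3) = 7.
Hence α ∘ β = [3 0 4 8 2 5 6 1 7].

3 0 4 8 2 5 6 1 7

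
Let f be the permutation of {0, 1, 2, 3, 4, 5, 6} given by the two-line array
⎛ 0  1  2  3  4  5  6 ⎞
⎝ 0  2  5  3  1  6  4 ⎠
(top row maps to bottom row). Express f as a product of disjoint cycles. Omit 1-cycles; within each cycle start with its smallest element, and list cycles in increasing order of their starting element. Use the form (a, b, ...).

Start at 1 and follow images: 1 → 2 → 5 → 6 → 4 → 1, giving the cycle (1, 2, 5, 6, 4).
Repeating from the next unused element and collecting all non-trivial cycles gives (1, 2, 5, 6, 4).

(1, 2, 5, 6, 4)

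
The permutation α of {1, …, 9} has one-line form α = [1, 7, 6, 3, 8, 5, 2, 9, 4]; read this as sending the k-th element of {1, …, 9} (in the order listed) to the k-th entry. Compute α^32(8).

Tracing 8 → 9 → … returns to 8 after 6 steps, so 8 lies in a 6-cycle (3, 6, 5, 8, 9, 4).
Since the cycle has length 6, α^32 acts on it the same as α^2 (32 mod 6 = 2).
Stepping 2 places around the cycle: 8 → 9 → 4.

4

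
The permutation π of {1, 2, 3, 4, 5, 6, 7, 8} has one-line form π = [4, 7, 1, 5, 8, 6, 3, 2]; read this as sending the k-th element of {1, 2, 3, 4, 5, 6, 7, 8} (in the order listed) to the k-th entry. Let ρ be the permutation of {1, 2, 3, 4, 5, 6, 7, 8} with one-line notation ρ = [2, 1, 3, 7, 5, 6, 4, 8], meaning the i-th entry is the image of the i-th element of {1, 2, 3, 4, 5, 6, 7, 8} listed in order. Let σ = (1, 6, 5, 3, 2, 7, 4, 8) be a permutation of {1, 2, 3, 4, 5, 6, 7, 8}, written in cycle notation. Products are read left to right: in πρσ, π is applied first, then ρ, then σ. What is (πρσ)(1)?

Apply the permutations in order: π(1) = 4, then ρ(4) = 7, then σ(7) = 4. So (πρσ)(1) = 4.

4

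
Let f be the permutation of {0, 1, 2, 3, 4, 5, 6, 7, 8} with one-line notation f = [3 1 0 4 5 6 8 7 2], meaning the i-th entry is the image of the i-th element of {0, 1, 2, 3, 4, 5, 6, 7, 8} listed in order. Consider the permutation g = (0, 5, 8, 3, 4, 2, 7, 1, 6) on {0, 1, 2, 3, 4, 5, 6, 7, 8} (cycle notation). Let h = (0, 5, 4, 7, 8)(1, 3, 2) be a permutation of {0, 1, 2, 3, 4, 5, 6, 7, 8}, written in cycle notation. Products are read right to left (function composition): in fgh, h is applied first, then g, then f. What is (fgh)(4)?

Apply the permutations in order: h(4) = 7, then g(7) = 1, then f(1) = 1. So (fgh)(4) = 1.

1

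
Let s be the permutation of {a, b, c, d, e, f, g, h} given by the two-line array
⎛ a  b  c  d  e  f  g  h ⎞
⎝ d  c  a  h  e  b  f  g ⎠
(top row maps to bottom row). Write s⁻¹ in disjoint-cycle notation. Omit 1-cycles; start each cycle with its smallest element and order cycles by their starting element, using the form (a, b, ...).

First write s in disjoint cycles: (a, d, h, g, f, b, c).
Reversing each cycle (and rotating so the smallest element leads) gives s⁻¹ = (a, c, b, f, g, h, d).

(a, c, b, f, g, h, d)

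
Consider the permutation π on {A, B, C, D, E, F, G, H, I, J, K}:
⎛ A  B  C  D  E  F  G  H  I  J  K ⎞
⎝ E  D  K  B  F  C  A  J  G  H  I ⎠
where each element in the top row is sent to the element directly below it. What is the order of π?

14

The disjoint-cycle form of π has cycle lengths 7, 2, 2.
The order is lcm(7, 2, 2) = 14.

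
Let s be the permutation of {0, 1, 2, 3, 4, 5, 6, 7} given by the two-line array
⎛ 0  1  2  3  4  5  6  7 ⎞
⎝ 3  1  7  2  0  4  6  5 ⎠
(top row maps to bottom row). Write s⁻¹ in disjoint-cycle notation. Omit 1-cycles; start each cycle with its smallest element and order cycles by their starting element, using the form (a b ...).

First write s in disjoint cycles: (0 3 2 7 5 4).
The inverse reverses every cycle; in canonical form, s⁻¹ = (0 4 5 7 2 3).

(0 4 5 7 2 3)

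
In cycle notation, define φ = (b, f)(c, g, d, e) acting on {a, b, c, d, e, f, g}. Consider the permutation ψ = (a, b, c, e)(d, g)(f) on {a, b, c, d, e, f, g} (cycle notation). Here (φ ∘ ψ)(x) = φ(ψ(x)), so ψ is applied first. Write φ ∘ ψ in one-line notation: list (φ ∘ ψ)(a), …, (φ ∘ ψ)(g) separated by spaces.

f g c d a b e

(φ ∘ ψ)(x) = φ(ψ(x)). Computing each image: φ(ψ(a)) = φ(b) = f, φ(ψ(b)) = φ(c) = g, φ(ψ(c)) = φ(e) = c, φ(ψ(d)) = φ(g) = d, φ(ψ(e)) = φ(a) = a, φ(ψ(f)) = φ(f) = b, φ(ψ(g)) = φ(d) = e.
Hence φ ∘ ψ = [f g c d a b e].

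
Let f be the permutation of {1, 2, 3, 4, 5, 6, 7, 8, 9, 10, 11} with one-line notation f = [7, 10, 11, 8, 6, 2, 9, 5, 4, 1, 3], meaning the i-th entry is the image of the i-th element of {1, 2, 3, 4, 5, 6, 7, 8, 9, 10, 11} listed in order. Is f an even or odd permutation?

In disjoint-cycle form the cycle lengths are 9, 2.
A cycle is odd iff its length is even; f has 1 even-length cycle, so sgn(f) = (−1)^1 and f is odd.

odd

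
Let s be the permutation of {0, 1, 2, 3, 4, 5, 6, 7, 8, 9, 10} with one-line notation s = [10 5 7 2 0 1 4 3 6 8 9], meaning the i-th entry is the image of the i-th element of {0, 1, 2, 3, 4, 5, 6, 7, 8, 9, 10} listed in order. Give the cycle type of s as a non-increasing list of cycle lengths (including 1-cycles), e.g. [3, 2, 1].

The disjoint cycles are (0, 10, 9, 8, 6, 4)(1, 5)(2, 7, 3), with lengths 6, 3, 2 in non-increasing order.

[6, 3, 2]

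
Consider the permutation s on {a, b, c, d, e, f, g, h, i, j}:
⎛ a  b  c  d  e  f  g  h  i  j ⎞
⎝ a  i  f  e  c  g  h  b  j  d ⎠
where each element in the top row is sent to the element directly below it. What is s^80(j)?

Tracing j → d → … returns to j after 9 steps, so j lies in a 9-cycle (b, i, j, d, e, c, f, g, h).
On a 9-cycle, s^9 is the identity, so s^80 = s^8 there (80 ≡ 8 mod 9).
Advancing 8 steps from j: j → d → e → c → f → g → h → b → i.

i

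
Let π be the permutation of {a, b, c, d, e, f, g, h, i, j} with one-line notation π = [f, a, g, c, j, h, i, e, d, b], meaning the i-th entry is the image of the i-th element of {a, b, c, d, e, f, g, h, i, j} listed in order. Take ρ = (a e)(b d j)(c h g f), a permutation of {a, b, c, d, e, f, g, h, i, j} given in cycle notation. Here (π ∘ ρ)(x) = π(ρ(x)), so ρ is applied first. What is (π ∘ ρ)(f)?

ρ(f) = c, then π(c) = g; composing gives (π ∘ ρ)(f) = g.

g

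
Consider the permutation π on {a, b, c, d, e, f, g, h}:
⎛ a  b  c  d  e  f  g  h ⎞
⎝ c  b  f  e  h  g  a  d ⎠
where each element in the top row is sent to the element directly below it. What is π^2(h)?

e

Tracing h → d → … returns to h after 3 steps, so h lies in a 3-cycle (d, e, h).
Advancing 2 steps from h: h → d → e.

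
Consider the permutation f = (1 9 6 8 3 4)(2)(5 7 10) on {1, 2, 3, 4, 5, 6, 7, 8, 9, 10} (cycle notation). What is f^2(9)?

9 lies in the 6-cycle (1 9 6 8 3 4).
Stepping 2 places around the cycle: 9 → 6 → 8.

8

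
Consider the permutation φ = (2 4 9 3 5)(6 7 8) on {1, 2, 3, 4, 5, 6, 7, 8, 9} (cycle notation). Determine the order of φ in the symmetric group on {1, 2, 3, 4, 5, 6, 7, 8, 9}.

15

The cycle type of φ is (5, 3, 1).
The order is lcm(5, 3) = 15.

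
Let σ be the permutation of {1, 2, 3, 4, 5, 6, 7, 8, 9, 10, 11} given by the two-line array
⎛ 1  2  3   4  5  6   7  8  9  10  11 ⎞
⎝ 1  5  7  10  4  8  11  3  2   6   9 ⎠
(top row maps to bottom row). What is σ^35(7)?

Tracing 7 → 11 → … returns to 7 after 10 steps, so 7 lies in a 10-cycle (2 5 4 10 6 8 3 7 11 9).
On a 10-cycle, σ^10 is the identity, so σ^35 = σ^5 there (35 ≡ 5 mod 10).
Advancing 5 steps from 7: 7 → 11 → 9 → 2 → 5 → 4.

4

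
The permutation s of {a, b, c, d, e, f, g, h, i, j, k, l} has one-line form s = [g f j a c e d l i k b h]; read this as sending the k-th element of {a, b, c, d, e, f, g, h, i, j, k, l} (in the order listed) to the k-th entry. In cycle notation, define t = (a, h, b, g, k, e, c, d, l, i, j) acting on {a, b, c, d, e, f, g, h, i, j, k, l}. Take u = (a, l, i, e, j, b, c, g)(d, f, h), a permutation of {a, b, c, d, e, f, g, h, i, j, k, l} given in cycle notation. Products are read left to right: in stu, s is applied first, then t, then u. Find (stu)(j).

j

(stu)(j) = u(t(s(j))). s(j) = k, then t(k) = e, then u(e) = j, so the result is j.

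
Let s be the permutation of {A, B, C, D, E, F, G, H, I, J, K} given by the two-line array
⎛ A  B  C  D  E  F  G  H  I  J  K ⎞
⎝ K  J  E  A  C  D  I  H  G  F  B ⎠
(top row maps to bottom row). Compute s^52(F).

Tracing F → D → … returns to F after 6 steps, so F lies in a 6-cycle (A, K, B, J, F, D).
Since the cycle has length 6, s^52 acts on it the same as s^4 (52 mod 6 = 4).
Advancing 4 steps from F: F → D → A → K → B.

B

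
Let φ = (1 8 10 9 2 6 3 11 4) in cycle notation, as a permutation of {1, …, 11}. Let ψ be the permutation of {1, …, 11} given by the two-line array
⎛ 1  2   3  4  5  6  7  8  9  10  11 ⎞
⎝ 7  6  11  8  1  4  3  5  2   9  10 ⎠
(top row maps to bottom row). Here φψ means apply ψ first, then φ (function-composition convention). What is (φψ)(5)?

ψ(5) = 1, then φ(1) = 8; composing gives (φψ)(5) = 8.

8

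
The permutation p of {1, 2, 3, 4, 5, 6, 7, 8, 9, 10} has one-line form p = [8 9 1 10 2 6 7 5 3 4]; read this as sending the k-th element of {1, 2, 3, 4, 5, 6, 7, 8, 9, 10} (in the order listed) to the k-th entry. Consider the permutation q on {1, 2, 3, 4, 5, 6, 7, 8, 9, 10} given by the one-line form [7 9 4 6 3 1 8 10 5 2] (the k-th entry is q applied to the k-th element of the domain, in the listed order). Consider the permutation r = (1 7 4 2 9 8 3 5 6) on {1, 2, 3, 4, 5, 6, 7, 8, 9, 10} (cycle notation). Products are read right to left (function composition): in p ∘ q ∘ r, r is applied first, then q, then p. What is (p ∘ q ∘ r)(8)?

10

Chase 8: r(8) = 3; q(3) = 4; p(4) = 10. Hence (p ∘ q ∘ r)(8) = 10.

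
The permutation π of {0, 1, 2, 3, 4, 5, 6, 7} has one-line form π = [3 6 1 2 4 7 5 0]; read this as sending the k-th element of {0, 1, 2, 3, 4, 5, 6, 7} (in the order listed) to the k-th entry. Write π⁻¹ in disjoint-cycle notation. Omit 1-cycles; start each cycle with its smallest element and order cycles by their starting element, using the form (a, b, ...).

First write π in disjoint cycles: (0, 3, 2, 1, 6, 5, 7).
The inverse reverses every cycle; in canonical form, π⁻¹ = (0, 7, 5, 6, 1, 2, 3).

(0, 7, 5, 6, 1, 2, 3)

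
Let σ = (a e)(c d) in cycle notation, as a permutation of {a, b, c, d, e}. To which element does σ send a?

Within (a e), a ↦ e.

e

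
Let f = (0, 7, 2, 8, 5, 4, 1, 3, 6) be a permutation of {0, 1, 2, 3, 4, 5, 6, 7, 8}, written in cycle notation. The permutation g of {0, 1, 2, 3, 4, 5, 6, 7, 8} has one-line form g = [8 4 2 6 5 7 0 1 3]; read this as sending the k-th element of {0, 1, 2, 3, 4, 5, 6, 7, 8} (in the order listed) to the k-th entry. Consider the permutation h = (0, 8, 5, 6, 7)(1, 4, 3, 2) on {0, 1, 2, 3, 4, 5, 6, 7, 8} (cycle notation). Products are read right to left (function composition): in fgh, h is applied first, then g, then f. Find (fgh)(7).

5

(fgh)(7) = f(g(h(7))). h(7) = 0, then g(0) = 8, then f(8) = 5, so the result is 5.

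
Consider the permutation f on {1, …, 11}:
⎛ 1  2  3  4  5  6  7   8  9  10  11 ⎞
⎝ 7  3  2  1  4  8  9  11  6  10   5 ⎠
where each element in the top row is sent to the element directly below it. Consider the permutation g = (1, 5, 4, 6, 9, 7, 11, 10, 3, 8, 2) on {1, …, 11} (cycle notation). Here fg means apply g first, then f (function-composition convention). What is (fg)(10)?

(fg)(10) = f(g(10)). g(10) = 3, then f(3) = 2. So (fg)(10) = 2.

2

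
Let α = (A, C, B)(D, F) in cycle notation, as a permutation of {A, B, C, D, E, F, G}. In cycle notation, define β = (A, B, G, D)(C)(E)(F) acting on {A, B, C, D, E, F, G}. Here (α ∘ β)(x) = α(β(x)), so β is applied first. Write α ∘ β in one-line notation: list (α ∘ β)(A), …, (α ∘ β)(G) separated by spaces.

(α ∘ β)(x) = α(β(x)). Computing each image: α(β(A)) = α(B) = A, α(β(B)) = α(G) = G, α(β(C)) = α(C) = B, α(β(D)) = α(A) = C, α(β(E)) = α(E) = E, α(β(F)) = α(F) = D, α(β(G)) = α(D) = F.
Hence α ∘ β = [A G B C E D F].

A G B C E D F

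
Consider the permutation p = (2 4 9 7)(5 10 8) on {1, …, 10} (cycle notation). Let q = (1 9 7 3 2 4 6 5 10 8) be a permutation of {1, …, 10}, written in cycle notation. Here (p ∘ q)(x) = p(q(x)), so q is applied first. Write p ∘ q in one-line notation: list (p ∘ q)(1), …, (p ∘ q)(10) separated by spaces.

7 9 4 6 8 10 3 1 2 5

For each element, apply q then p: 1 → 9 → 7; 2 → 4 → 9; 3 → 2 → 4; 4 → 6 → 6; 5 → 10 → 8; 6 → 5 → 10; 7 → 3 → 3; 8 → 1 → 1; 9 → 7 → 2; 10 → 8 → 5.
So p ∘ q in one-line form is 7 9 4 6 8 10 3 1 2 5.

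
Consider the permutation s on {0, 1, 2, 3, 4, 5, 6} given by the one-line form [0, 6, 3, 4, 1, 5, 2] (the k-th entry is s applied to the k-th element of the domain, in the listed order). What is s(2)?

2 is element number 3 of the domain, and entry number 3 of the one-line form is 3, so s(2) = 3.

3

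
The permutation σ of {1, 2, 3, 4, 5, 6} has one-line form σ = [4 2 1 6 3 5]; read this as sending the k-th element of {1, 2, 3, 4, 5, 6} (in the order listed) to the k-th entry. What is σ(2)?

2

2 is element number 2 of the domain, and entry number 2 of the one-line form is 2, so σ(2) = 2.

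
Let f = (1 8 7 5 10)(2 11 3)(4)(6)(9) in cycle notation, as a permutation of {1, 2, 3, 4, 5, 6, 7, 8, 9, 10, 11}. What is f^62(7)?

10

7 lies in the 5-cycle (1 8 7 5 10).
On a 5-cycle, f^5 is the identity, so f^62 = f^2 there (62 ≡ 2 mod 5).
Advancing 2 steps from 7: 7 → 5 → 10.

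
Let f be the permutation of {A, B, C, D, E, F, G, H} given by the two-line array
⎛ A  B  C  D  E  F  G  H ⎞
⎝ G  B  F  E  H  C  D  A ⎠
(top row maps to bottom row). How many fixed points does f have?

The fixed points (elements with f(x) = x) are {B}, so there is 1.

1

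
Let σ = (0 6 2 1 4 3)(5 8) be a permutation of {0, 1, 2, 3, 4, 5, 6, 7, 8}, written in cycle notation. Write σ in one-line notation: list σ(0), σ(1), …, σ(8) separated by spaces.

6 4 1 0 3 8 2 7 5

Image by image: 0↦6, 1↦4, 2↦1, 3↦0, 4↦3, 5↦8, 6↦2, 7↦7, 8↦5.
So the one-line form is 6 4 1 0 3 8 2 7 5.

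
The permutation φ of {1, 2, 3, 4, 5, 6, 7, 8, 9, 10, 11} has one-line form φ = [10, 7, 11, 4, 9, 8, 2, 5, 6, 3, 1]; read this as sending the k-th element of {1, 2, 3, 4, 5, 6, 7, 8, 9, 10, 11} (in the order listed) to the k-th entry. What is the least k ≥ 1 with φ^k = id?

Decomposing into disjoint cycles gives cycle lengths 4, 4, 2, 1.
The order is lcm(4, 4, 2) = 4.

4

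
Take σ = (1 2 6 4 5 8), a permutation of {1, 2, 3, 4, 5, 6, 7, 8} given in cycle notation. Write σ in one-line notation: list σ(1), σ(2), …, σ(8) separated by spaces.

Each element maps to the next entry in its cycle (wrapping to the front): 1↦2, 2↦6, 3↦3, 4↦5, 5↦8, 6↦4, 7↦7, 8↦1.
So the one-line form is 2 6 3 5 8 4 7 1.

2 6 3 5 8 4 7 1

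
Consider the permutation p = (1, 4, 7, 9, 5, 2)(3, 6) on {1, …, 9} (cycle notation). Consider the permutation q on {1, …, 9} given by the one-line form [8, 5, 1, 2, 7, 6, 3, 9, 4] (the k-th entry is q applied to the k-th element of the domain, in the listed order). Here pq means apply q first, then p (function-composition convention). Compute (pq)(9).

7

(pq)(9) = p(q(9)). q(9) = 4, then p(4) = 7. So (pq)(9) = 7.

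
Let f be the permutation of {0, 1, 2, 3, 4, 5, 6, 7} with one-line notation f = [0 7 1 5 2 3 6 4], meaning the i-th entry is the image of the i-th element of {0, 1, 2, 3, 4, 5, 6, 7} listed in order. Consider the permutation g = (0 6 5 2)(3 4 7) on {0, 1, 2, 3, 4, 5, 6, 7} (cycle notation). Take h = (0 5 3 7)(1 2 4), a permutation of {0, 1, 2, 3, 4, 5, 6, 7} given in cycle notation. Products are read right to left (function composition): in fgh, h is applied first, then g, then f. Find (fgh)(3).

5

Chase 3: h(3) = 7; g(7) = 3; f(3) = 5. Hence (fgh)(3) = 5.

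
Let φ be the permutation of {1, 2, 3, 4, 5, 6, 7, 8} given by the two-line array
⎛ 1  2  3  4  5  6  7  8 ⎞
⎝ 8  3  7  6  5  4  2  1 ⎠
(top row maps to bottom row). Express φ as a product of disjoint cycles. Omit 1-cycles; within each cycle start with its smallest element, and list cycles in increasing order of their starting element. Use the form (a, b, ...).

(1, 8)(2, 3, 7)(4, 6)

Start at 1 and follow images: 1 → 8 → 1, giving the cycle (1, 8).
Continuing from each remaining unvisited element yields (1, 8)(2, 3, 7)(4, 6).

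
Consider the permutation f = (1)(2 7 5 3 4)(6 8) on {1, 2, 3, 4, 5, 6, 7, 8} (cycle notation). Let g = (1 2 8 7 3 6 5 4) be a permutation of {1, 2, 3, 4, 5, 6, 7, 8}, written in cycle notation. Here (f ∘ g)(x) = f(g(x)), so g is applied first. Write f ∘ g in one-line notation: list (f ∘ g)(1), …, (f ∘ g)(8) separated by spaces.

7 6 8 1 2 3 4 5

(f ∘ g)(x) = f(g(x)). Computing each image: f(g(1)) = f(2) = 7, f(g(2)) = f(8) = 6, f(g(3)) = f(6) = 8, f(g(4)) = f(1) = 1, f(g(5)) = f(4) = 2, f(g(6)) = f(5) = 3, f(g(7)) = f(3) = 4, f(g(8)) = f(7) = 5.
Hence f ∘ g = [7 6 8 1 2 3 4 5].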